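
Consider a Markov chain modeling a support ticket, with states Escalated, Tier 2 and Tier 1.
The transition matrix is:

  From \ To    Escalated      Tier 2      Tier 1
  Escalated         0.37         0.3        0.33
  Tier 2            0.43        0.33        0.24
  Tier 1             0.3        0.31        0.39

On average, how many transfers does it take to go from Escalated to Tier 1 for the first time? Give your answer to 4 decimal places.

Let t(s) be the expected number of transfers to first reach Tier 1 from state s, with t(Tier 1) = 0. Conditioning on the first transfer:
t(Escalated) = 1 + 0.37·t(Escalated) + 0.3·t(Tier 2)
t(Tier 2) = 1 + 0.43·t(Escalated) + 0.33·t(Tier 2)
Solving: t(Escalated) = 3.3095, t(Tier 2) = 3.6165.
Expected transfers from Escalated to Tier 1: 3.3095.

3.3095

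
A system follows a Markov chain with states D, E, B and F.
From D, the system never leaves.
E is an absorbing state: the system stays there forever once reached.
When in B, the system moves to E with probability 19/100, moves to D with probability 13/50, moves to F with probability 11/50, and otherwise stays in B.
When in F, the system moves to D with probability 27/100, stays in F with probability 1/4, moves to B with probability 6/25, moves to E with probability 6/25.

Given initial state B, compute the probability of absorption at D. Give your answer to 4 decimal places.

0.5657

Let h(s) be the probability of absorption at D starting from transient state s. Then h(D) = 1 and h(E) = 0. By first-step analysis:
h(B) = 0.26·1 + 0.19·0 + 0.33·h(B) + 0.22·h(F)
h(F) = 0.27·1 + 0.24·0 + 0.24·h(B) + 0.25·h(F)
Solving: h(B) = 0.5657, h(F) = 0.5410.
Starting from B, the probability is 0.5657.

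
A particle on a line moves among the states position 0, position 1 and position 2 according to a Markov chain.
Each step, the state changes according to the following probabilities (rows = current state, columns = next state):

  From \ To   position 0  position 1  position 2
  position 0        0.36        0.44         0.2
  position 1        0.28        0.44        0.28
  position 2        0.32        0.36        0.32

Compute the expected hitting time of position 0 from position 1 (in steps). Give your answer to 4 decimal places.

3.4286

Let t(s) be the expected number of steps to first reach position 0 from state s, with t(position 0) = 0. Conditioning on the first step:
t(position 1) = 1 + 0.44·t(position 1) + 0.28·t(position 2)
t(position 2) = 1 + 0.36·t(position 1) + 0.32·t(position 2)
Solving: t(position 1) = 3.4286, t(position 2) = 3.2857.
Expected steps from position 1 to position 0: 3.4286.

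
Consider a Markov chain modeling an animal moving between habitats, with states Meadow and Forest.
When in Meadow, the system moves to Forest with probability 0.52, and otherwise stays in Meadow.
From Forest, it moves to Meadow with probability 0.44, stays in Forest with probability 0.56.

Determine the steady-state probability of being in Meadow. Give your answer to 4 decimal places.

0.4583

Let the stationary distribution be π with π = πP and π_1 + π_2 = 1.
π_1 = 0.48·π_1 + 0.44·π_2
Solving with the normalization constraint gives π = (0.4583, 0.5417).
So the stationary probability of Meadow is 0.4583.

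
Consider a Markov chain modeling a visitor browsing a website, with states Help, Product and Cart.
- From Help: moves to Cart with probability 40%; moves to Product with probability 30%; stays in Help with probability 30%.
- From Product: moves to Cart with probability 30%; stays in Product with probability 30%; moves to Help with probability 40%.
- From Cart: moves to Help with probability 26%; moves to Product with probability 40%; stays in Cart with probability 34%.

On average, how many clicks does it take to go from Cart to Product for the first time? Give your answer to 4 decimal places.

2.6816

Let t(s) be the expected number of clicks to first reach Product from state s, with t(Product) = 0. Conditioning on the first click:
t(Help) = 1 + 0.3·t(Help) + 0.4·t(Cart)
t(Cart) = 1 + 0.26·t(Help) + 0.34·t(Cart)
Solving: t(Help) = 2.9609, t(Cart) = 2.6816.
Expected clicks from Cart to Product: 2.6816.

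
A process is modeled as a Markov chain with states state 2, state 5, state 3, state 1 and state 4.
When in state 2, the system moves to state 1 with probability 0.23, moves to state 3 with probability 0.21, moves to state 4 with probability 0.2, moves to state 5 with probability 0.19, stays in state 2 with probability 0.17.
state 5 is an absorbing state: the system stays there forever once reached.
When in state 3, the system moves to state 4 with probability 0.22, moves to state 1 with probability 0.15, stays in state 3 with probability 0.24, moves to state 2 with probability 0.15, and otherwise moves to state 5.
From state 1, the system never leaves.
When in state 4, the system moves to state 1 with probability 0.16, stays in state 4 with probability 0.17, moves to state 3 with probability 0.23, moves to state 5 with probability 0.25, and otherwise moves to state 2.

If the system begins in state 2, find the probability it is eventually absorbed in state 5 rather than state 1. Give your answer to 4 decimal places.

Let h(s) be the probability of absorption at state 5 starting from transient state s. Then h(state 5) = 1 and h(state 1) = 0. By first-step analysis:
h(state 2) = 0.17·h(state 2) + 0.19·1 + 0.21·h(state 3) + 0.23·0 + 0.2·h(state 4)
h(state 3) = 0.15·h(state 2) + 0.24·1 + 0.24·h(state 3) + 0.15·0 + 0.22·h(state 4)
h(state 4) = 0.19·h(state 2) + 0.25·1 + 0.23·h(state 3) + 0.16·0 + 0.17·h(state 4)
Solving: h(state 2) = 0.5176, h(state 3) = 0.5865, h(state 4) = 0.5822.
Starting from state 2, the probability is 0.5176.

0.5176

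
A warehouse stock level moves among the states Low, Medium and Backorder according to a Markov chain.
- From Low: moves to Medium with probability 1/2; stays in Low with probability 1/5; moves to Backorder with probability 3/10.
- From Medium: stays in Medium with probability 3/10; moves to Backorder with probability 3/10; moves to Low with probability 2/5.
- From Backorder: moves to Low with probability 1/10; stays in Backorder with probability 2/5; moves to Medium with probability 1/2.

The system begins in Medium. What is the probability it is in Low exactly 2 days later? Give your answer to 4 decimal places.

0.2300

Sum over the intermediate state after 1 day:
P = P(Medium→Low)·P(Low→Low) + P(Medium→Medium)·P(Medium→Low) + P(Medium→Backorder)·P(Backorder→Low)
  = 0.4×0.2 + 0.3×0.4 + 0.3×0.1
  = 0.0800 + 0.1200 + 0.0300 = 0.2300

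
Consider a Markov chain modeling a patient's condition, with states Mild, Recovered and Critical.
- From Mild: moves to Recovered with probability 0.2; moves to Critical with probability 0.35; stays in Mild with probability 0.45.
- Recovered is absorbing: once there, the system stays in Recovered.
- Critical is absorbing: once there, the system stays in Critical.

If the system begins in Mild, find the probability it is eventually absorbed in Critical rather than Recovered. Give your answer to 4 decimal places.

Let h(s) be the probability of absorption at Critical starting from transient state s. Then h(Critical) = 1 and h(Recovered) = 0. By first-step analysis:
h(Mild) = 0.45·h(Mild) + 0.2·0 + 0.35·1
Solving: h(Mild) = 0.6364.
Starting from Mild, the probability is 0.6364.

0.6364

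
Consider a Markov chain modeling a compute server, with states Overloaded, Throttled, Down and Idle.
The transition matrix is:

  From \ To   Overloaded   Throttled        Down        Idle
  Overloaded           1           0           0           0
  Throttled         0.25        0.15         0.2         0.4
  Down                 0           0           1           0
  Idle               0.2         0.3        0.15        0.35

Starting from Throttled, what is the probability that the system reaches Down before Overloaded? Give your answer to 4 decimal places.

Let h(s) be the probability of absorption at Down starting from transient state s. Then h(Down) = 1 and h(Overloaded) = 0. By first-step analysis:
h(Throttled) = 0.25·0 + 0.15·h(Throttled) + 0.2·1 + 0.4·h(Idle)
h(Idle) = 0.2·0 + 0.3·h(Throttled) + 0.15·1 + 0.35·h(Idle)
Solving: h(Throttled) = 0.4393, h(Idle) = 0.4335.
Starting from Throttled, the probability is 0.4393.

0.4393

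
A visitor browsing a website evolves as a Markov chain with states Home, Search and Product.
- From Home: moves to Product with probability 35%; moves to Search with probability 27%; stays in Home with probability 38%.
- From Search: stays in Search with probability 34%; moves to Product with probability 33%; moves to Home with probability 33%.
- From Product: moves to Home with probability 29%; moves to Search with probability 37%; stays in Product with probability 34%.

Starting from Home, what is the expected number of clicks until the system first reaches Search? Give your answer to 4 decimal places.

Let t(s) be the expected number of clicks to first reach Search from state s, with t(Search) = 0. Conditioning on the first click:
t(Home) = 1 + 0.38·t(Home) + 0.35·t(Product)
t(Product) = 1 + 0.29·t(Home) + 0.34·t(Product)
Solving: t(Home) = 3.2824, t(Product) = 2.9574.
Expected clicks from Home to Search: 3.2824.

3.2824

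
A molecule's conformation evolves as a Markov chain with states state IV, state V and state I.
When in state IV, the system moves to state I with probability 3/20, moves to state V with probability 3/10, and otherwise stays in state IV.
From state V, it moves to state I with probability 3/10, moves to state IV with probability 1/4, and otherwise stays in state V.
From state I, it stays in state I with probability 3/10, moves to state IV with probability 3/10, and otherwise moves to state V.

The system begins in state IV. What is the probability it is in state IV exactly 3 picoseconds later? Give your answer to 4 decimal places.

Propagate the distribution vector 3 picoseconds from state IV.
After 0 picoseconds: (1.0000, 0.0000, 0.0000)
After 1 picosecond: (0.5500, 0.3000, 0.1500)
After 2 picoseconds: (0.4225, 0.3600, 0.2175)
After 3 picoseconds: (0.3876, 0.3758, 0.2366)
P(in state IV after 3 picoseconds) = 0.3876

0.3876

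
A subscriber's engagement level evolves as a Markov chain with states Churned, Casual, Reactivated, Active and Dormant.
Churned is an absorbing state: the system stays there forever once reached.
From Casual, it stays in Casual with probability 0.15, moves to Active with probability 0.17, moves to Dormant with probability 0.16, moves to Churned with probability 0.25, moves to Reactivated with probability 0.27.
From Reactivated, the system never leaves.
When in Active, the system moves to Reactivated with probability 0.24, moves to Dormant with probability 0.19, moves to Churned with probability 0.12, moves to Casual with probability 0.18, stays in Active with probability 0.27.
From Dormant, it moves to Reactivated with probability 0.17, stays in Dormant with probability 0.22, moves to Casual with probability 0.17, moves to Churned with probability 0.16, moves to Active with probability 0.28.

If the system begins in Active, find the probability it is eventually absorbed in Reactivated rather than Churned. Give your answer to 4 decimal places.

0.6070

Let h(s) be the probability of absorption at Reactivated starting from transient state s. Then h(Reactivated) = 1 and h(Churned) = 0. By first-step analysis:
h(Casual) = 0.25·0 + 0.15·h(Casual) + 0.27·1 + 0.17·h(Active) + 0.16·h(Dormant)
h(Active) = 0.12·0 + 0.18·h(Casual) + 0.24·1 + 0.27·h(Active) + 0.19·h(Dormant)
h(Dormant) = 0.16·0 + 0.17·h(Casual) + 0.17·1 + 0.28·h(Active) + 0.22·h(Dormant)
Solving: h(Casual) = 0.5434, h(Active) = 0.6070, h(Dormant) = 0.5543.
Starting from Active, the probability is 0.6070.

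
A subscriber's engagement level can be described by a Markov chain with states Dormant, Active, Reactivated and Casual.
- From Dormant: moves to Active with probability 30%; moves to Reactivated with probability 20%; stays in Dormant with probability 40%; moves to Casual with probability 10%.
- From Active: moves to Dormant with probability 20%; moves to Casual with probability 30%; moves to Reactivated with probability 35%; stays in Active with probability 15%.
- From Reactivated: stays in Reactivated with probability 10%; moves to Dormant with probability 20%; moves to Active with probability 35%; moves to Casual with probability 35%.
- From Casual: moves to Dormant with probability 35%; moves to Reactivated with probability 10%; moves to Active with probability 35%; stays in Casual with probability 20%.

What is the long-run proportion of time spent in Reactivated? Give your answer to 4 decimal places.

Let the stationary distribution be π with π = πP and π_1 + π_2 + π_3 + π_4 = 1.
π_1 = 0.4·π_1 + 0.2·π_2 + 0.2·π_3 + 0.35·π_4
π_2 = 0.3·π_1 + 0.15·π_2 + 0.35·π_3 + 0.35·π_4
π_3 = 0.2·π_1 + 0.35·π_2 + 0.1·π_3 + 0.1·π_4
Solving with the normalization constraint gives π = (0.2929, 0.2795, 0.1992, 0.2285).
So the stationary probability of Reactivated is 0.1992.

0.1992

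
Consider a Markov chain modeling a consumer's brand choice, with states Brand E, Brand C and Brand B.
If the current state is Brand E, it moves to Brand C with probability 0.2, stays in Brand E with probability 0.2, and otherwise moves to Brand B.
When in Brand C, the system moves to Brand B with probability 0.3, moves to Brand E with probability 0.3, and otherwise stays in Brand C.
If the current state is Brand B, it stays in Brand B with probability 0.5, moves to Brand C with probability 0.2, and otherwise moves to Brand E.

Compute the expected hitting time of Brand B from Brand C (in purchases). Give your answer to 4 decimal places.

Let t(s) be the expected number of purchases to first reach Brand B from state s, with t(Brand B) = 0. Conditioning on the first purchase:
t(Brand E) = 1 + 0.2·t(Brand E) + 0.2·t(Brand C)
t(Brand C) = 1 + 0.3·t(Brand E) + 0.4·t(Brand C)
Solving: t(Brand E) = 1.9048, t(Brand C) = 2.6190.
Expected purchases from Brand C to Brand B: 2.6190.

2.6190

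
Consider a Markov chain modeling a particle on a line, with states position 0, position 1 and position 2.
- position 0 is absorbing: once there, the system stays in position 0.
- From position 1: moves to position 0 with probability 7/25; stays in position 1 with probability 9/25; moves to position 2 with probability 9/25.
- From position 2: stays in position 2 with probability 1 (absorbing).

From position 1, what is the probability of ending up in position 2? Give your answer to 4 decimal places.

0.5625

Let h(s) be the probability of absorption at position 2 starting from transient state s. Then h(position 2) = 1 and h(position 0) = 0. By first-step analysis:
h(position 1) = 0.28·0 + 0.36·h(position 1) + 0.36·1
Solving: h(position 1) = 0.5625.
Starting from position 1, the probability is 0.5625.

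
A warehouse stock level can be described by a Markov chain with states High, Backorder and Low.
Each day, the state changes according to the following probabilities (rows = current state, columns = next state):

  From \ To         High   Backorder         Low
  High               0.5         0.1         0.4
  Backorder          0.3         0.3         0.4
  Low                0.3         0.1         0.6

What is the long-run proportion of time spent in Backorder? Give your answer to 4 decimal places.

0.1250

Let the stationary distribution be π with π = πP and π_1 + π_2 + π_3 = 1.
π_1 = 0.5·π_1 + 0.3·π_2 + 0.3·π_3
π_2 = 0.1·π_1 + 0.3·π_2 + 0.1·π_3
Solving with the normalization constraint gives π = (0.3750, 0.1250, 0.5000).
So the stationary probability of Backorder is 0.1250.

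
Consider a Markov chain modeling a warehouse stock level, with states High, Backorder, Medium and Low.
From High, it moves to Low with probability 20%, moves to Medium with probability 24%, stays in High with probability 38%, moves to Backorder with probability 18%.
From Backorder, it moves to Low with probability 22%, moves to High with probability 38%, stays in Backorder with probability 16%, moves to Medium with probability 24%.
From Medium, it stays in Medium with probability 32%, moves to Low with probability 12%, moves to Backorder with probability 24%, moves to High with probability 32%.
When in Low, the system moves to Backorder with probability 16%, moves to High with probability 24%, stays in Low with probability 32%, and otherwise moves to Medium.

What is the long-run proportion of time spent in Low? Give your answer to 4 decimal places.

Let the stationary distribution be π with π = πP and π_1 + π_2 + π_3 + π_4 = 1.
π_1 = 0.38·π_1 + 0.38·π_2 + 0.32·π_3 + 0.24·π_4
π_2 = 0.18·π_1 + 0.16·π_2 + 0.24·π_3 + 0.16·π_4
π_3 = 0.24·π_1 + 0.24·π_2 + 0.32·π_3 + 0.28·π_4
Solving with the normalization constraint gives π = (0.3348, 0.1883, 0.2699, 0.2070).
So the stationary probability of Low is 0.2070.

0.2070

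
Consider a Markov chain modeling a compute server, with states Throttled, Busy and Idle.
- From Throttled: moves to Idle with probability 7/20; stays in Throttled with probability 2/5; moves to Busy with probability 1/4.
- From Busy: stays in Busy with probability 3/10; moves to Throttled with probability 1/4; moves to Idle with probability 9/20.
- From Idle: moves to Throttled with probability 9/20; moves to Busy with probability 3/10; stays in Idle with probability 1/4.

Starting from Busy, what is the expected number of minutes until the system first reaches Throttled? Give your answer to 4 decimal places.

3.0769

Let t(s) be the expected number of minutes to first reach Throttled from state s, with t(Throttled) = 0. Conditioning on the first minute:
t(Busy) = 1 + 0.3·t(Busy) + 0.45·t(Idle)
t(Idle) = 1 + 0.3·t(Busy) + 0.25·t(Idle)
Solving: t(Busy) = 3.0769, t(Idle) = 2.5641.
Expected minutes from Busy to Throttled: 3.0769.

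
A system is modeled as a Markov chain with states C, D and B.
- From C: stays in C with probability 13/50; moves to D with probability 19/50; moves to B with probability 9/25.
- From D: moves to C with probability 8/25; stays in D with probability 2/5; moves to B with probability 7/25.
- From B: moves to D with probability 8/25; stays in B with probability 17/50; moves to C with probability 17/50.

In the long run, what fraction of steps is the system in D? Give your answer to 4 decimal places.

Let the stationary distribution be π with π = πP and π_1 + π_2 + π_3 = 1.
π_1 = 0.26·π_1 + 0.32·π_2 + 0.34·π_3
π_2 = 0.38·π_1 + 0.4·π_2 + 0.32·π_3
Solving with the normalization constraint gives π = (0.3080, 0.3679, 0.3241).
So the stationary probability of D is 0.3679.

0.3679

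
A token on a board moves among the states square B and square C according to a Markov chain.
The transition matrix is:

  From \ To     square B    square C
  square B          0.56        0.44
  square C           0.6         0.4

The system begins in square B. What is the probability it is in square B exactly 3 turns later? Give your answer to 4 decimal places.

Propagate the distribution vector 3 turns from square B.
After 0 turns: (1.0000, 0.0000)
After 1 turn: (0.5600, 0.4400)
After 2 turns: (0.5776, 0.4224)
After 3 turns: (0.5769, 0.4231)
P(in square B after 3 turns) = 0.5769

0.5769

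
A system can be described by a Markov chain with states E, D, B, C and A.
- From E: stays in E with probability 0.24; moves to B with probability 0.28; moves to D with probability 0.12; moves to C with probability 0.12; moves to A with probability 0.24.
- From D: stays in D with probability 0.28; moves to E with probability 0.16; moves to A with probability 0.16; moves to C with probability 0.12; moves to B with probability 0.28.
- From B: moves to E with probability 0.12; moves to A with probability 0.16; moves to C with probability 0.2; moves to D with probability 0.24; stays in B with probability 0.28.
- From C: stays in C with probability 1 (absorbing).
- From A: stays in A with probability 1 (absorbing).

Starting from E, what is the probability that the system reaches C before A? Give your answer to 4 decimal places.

0.4123

Let h(s) be the probability of absorption at C starting from transient state s. Then h(C) = 1 and h(A) = 0. By first-step analysis:
h(E) = 0.24·h(E) + 0.12·h(D) + 0.28·h(B) + 0.12·1 + 0.24·0
h(D) = 0.16·h(E) + 0.28·h(D) + 0.28·h(B) + 0.12·1 + 0.16·0
h(B) = 0.12·h(E) + 0.24·h(D) + 0.28·h(B) + 0.2·1 + 0.16·0
Solving: h(E) = 0.4123, h(D) = 0.4516, h(B) = 0.4970.
Starting from E, the probability is 0.4123.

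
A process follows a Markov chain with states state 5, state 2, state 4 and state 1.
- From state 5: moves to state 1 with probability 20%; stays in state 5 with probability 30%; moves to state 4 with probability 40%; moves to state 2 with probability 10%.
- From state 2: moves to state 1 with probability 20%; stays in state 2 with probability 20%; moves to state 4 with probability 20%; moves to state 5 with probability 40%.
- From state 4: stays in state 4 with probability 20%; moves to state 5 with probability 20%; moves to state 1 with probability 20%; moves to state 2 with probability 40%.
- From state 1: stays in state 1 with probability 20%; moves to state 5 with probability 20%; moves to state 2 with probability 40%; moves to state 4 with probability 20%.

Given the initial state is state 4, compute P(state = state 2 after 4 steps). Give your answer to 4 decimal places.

0.2638

Propagate the distribution vector 4 steps from state 4.
After 0 steps: (0.0000, 0.0000, 1.0000, 0.0000)
After 1 step: (0.2000, 0.4000, 0.2000, 0.2000)
After 2 steps: (0.3000, 0.2600, 0.2400, 0.2000)
After 3 steps: (0.2820, 0.2580, 0.2600, 0.2000)
After 4 steps: (0.2798, 0.2638, 0.2564, 0.2000)
P(in state 2 after 4 steps) = 0.2638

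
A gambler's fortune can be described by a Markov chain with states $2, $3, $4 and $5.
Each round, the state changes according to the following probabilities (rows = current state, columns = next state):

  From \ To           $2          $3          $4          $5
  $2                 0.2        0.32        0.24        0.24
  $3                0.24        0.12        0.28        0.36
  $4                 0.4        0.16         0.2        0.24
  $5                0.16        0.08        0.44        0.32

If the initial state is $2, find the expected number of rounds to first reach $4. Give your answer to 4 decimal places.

3.2681

Let t(s) be the expected number of rounds to first reach $4 from state s, with t($4) = 0. Conditioning on the first round:
t($2) = 1 + 0.2·t($2) + 0.32·t($3) + 0.24·t($5)
t($3) = 1 + 0.24·t($2) + 0.12·t($3) + 0.36·t($5)
t($5) = 1 + 0.16·t($2) + 0.08·t($3) + 0.32·t($5)
Solving: t($2) = 3.2681, t($3) = 3.0927, t($5) = 2.6034.
Expected rounds from $2 to $4: 3.2681.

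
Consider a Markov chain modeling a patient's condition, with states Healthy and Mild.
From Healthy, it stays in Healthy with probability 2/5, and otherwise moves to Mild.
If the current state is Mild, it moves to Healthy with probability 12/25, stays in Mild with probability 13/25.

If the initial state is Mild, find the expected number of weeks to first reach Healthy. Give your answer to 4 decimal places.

2.0833

Let t(s) be the expected number of weeks to first reach Healthy from state s, with t(Healthy) = 0. Conditioning on the first week:
t(Mild) = 1 + 0.52·t(Mild)
Solving: t(Mild) = 2.0833.
Expected weeks from Mild to Healthy: 2.0833.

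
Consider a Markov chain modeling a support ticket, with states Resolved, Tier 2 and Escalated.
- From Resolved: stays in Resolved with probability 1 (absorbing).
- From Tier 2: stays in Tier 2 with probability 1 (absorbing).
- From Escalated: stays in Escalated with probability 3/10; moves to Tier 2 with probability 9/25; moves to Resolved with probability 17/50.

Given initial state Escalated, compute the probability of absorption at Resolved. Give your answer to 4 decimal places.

0.4857

Let h(s) be the probability of absorption at Resolved starting from transient state s. Then h(Resolved) = 1 and h(Tier 2) = 0. By first-step analysis:
h(Escalated) = 0.34·1 + 0.36·0 + 0.3·h(Escalated)
Solving: h(Escalated) = 0.4857.
Starting from Escalated, the probability is 0.4857.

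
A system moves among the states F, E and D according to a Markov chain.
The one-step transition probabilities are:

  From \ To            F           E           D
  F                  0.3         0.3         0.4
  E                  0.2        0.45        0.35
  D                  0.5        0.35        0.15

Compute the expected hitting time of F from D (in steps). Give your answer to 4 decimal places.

Let t(s) be the expected number of steps to first reach F from state s, with t(F) = 0. Conditioning on the first step:
t(E) = 1 + 0.45·t(E) + 0.35·t(D)
t(D) = 1 + 0.35·t(E) + 0.15·t(D)
Solving: t(E) = 3.4783, t(D) = 2.6087.
Expected steps from D to F: 2.6087.

2.6087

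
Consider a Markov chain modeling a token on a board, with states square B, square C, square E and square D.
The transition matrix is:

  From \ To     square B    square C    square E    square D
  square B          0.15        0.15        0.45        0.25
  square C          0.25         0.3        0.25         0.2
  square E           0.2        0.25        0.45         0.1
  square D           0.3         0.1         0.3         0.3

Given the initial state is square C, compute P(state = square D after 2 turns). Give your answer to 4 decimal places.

0.2075

Propagate the distribution vector 2 turns from square C.
After 0 turns: (0.0000, 1.0000, 0.0000, 0.0000)
After 1 turn: (0.2500, 0.3000, 0.2500, 0.2000)
After 2 turns: (0.2225, 0.2100, 0.3600, 0.2075)
P(in square D after 2 turns) = 0.2075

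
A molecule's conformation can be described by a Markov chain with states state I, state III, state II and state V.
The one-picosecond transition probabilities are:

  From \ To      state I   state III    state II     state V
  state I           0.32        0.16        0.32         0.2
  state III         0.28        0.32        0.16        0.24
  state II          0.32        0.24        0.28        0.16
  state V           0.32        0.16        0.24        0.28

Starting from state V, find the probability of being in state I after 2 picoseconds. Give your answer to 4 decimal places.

0.3136

Propagate the distribution vector 2 picoseconds from state V.
After 0 picoseconds: (0.0000, 0.0000, 0.0000, 1.0000)
After 1 picosecond: (0.3200, 0.1600, 0.2400, 0.2800)
After 2 picoseconds: (0.3136, 0.2048, 0.2624, 0.2192)
P(in state I after 2 picoseconds) = 0.3136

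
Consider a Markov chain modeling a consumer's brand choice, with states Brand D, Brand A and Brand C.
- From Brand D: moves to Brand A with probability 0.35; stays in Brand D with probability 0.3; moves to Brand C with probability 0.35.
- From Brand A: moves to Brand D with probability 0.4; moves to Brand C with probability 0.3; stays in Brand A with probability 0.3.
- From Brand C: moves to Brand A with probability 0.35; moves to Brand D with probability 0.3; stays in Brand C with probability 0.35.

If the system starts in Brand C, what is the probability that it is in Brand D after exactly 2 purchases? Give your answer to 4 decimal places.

Sum over the intermediate state after 1 purchase:
P = P(Brand C→Brand D)·P(Brand D→Brand D) + P(Brand C→Brand A)·P(Brand A→Brand D) + P(Brand C→Brand C)·P(Brand C→Brand D)
  = 0.3×0.3 + 0.35×0.4 + 0.35×0.3
  = 0.0900 + 0.1400 + 0.1050 = 0.3350

0.3350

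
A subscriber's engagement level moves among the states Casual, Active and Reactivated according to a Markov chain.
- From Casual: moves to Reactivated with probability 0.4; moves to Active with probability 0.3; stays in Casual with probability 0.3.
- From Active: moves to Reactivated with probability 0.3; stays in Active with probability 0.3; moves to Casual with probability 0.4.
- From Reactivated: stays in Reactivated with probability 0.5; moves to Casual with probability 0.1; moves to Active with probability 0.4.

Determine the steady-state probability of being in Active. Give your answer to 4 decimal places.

0.3407

Let the stationary distribution be π with π = πP and π_1 + π_2 + π_3 = 1.
π_1 = 0.3·π_1 + 0.4·π_2 + 0.1·π_3
π_2 = 0.3·π_1 + 0.3·π_2 + 0.4·π_3
Solving with the normalization constraint gives π = (0.2527, 0.3407, 0.4066).
So the stationary probability of Active is 0.3407.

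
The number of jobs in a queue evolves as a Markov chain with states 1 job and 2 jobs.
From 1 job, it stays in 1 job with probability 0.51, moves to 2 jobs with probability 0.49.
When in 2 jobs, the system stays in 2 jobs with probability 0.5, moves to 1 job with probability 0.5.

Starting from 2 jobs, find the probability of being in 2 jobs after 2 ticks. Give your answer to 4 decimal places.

0.4950

Sum over the intermediate state after 1 tick:
P = P(2 jobs→1 job)·P(1 job→2 jobs) + P(2 jobs→2 jobs)·P(2 jobs→2 jobs)
  = 0.5×0.49 + 0.5×0.5
  = 0.2450 + 0.2500 = 0.4950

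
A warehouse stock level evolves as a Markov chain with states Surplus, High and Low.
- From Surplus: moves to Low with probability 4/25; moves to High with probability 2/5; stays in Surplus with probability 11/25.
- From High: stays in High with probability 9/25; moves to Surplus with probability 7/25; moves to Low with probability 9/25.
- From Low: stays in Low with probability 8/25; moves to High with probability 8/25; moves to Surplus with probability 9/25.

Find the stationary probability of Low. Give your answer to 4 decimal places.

0.2770

Let the stationary distribution be π with π = πP and π_1 + π_2 + π_3 = 1.
π_1 = 0.44·π_1 + 0.28·π_2 + 0.36·π_3
π_2 = 0.4·π_1 + 0.36·π_2 + 0.32·π_3
Solving with the normalization constraint gives π = (0.3597, 0.3633, 0.2770).
So the stationary probability of Low is 0.2770.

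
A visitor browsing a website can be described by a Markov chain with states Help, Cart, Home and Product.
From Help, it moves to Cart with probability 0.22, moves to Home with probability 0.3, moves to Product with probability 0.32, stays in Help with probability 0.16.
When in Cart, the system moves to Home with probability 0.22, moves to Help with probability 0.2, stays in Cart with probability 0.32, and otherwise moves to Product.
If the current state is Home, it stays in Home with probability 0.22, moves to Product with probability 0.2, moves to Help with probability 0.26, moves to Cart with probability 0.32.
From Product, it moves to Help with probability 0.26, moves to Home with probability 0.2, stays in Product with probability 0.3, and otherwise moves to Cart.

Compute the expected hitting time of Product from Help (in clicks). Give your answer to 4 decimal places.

Let t(s) be the expected number of clicks to first reach Product from state s, with t(Product) = 0. Conditioning on the first click:
t(Help) = 1 + 0.16·t(Help) + 0.22·t(Cart) + 0.3·t(Home)
t(Cart) = 1 + 0.2·t(Help) + 0.32·t(Cart) + 0.22·t(Home)
t(Home) = 1 + 0.26·t(Help) + 0.32·t(Cart) + 0.22·t(Home)
Solving: t(Help) = 3.6669, t(Cart) = 3.8734, t(Home) = 4.0935.
Expected clicks from Help to Product: 3.6669.

3.6669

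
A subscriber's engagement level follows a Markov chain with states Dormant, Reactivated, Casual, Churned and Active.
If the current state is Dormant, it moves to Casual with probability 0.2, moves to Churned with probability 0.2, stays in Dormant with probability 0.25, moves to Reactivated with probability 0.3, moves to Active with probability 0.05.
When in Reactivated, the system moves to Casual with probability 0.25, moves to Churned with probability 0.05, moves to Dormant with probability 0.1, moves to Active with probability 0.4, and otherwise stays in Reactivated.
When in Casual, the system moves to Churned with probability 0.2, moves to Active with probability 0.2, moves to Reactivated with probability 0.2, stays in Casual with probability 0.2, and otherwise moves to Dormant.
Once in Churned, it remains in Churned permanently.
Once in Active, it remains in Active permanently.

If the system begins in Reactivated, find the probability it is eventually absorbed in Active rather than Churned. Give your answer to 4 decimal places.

Let h(s) be the probability of absorption at Active starting from transient state s. Then h(Active) = 1 and h(Churned) = 0. By first-step analysis:
h(Dormant) = 0.25·h(Dormant) + 0.3·h(Reactivated) + 0.2·h(Casual) + 0.2·0 + 0.05·1
h(Reactivated) = 0.1·h(Dormant) + 0.2·h(Reactivated) + 0.25·h(Casual) + 0.05·0 + 0.4·1
h(Casual) = 0.2·h(Dormant) + 0.2·h(Reactivated) + 0.2·h(Casual) + 0.2·0 + 0.2·1
Solving: h(Dormant) = 0.5129, h(Reactivated) = 0.7401, h(Casual) = 0.5633.
Starting from Reactivated, the probability is 0.7401.

0.7401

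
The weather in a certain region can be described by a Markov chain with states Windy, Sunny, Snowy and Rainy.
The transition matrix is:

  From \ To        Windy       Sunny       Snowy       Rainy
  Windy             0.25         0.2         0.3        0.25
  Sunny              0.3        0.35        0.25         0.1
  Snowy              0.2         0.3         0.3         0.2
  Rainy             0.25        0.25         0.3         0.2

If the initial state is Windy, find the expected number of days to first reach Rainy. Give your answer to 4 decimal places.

Let t(s) be the expected number of days to first reach Rainy from state s, with t(Rainy) = 0. Conditioning on the first day:
t(Windy) = 1 + 0.25·t(Windy) + 0.2·t(Sunny) + 0.3·t(Snowy)
t(Sunny) = 1 + 0.3·t(Windy) + 0.35·t(Sunny) + 0.25·t(Snowy)
t(Snowy) = 1 + 0.2·t(Windy) + 0.3·t(Sunny) + 0.3·t(Snowy)
Solving: t(Windy) = 5.1198, t(Sunny) = 6.0030, t(Snowy) = 5.4641.
Expected days from Windy to Rainy: 5.1198.

5.1198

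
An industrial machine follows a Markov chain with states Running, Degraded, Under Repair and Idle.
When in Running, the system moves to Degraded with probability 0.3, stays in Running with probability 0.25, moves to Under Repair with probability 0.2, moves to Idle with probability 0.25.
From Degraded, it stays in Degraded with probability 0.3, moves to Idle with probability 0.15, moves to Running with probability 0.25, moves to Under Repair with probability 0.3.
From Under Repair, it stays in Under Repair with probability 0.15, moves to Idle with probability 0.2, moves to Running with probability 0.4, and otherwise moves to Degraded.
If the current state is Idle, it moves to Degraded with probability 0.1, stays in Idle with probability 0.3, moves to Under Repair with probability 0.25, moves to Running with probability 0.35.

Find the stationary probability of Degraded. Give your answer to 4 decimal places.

0.2436

Let the stationary distribution be π with π = πP and π_1 + π_2 + π_3 + π_4 = 1.
π_1 = 0.25·π_1 + 0.25·π_2 + 0.4·π_3 + 0.35·π_4
π_2 = 0.3·π_1 + 0.3·π_2 + 0.25·π_3 + 0.1·π_4
π_3 = 0.2·π_1 + 0.3·π_2 + 0.15·π_3 + 0.25·π_4
Solving with the normalization constraint gives π = (0.3062, 0.2436, 0.2244, 0.2257).
So the stationary probability of Degraded is 0.2436.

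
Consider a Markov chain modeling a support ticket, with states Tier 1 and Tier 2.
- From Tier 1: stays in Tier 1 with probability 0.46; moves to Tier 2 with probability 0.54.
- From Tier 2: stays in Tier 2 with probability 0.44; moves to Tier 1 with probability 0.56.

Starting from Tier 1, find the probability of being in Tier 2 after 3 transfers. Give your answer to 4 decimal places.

0.4914

Propagate the distribution vector 3 transfers from Tier 1.
After 0 transfers: (1.0000, 0.0000)
After 1 transfer: (0.4600, 0.5400)
After 2 transfers: (0.5140, 0.4860)
After 3 transfers: (0.5086, 0.4914)
P(in Tier 2 after 3 transfers) = 0.4914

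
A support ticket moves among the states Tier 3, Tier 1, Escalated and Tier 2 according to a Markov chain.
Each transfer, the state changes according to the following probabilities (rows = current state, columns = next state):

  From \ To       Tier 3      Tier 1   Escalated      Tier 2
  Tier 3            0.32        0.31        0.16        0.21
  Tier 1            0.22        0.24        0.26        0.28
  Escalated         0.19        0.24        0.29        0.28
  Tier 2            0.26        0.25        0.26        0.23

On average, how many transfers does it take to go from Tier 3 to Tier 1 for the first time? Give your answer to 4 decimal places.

3.5521

Let t(s) be the expected number of transfers to first reach Tier 1 from state s, with t(Tier 1) = 0. Conditioning on the first transfer:
t(Tier 3) = 1 + 0.32·t(Tier 3) + 0.16·t(Escalated) + 0.21·t(Tier 2)
t(Escalated) = 1 + 0.19·t(Tier 3) + 0.29·t(Escalated) + 0.28·t(Tier 2)
t(Tier 2) = 1 + 0.26·t(Tier 3) + 0.26·t(Escalated) + 0.23·t(Tier 2)
Solving: t(Tier 3) = 3.5521, t(Escalated) = 3.8579, t(Tier 2) = 3.8008.
Expected transfers from Tier 3 to Tier 1: 3.5521.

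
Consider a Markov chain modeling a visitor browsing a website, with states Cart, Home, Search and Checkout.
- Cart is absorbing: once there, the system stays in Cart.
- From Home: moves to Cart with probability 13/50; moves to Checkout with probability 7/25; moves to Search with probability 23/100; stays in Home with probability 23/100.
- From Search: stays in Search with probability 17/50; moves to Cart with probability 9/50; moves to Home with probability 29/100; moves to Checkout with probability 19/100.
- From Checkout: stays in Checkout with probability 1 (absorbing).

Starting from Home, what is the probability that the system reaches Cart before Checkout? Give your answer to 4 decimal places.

0.4824

Let h(s) be the probability of absorption at Cart starting from transient state s. Then h(Cart) = 1 and h(Checkout) = 0. By first-step analysis:
h(Home) = 0.26·1 + 0.23·h(Home) + 0.23·h(Search) + 0.28·0
h(Search) = 0.18·1 + 0.29·h(Home) + 0.34·h(Search) + 0.19·0
Solving: h(Home) = 0.4824, h(Search) = 0.4847.
Starting from Home, the probability is 0.4824.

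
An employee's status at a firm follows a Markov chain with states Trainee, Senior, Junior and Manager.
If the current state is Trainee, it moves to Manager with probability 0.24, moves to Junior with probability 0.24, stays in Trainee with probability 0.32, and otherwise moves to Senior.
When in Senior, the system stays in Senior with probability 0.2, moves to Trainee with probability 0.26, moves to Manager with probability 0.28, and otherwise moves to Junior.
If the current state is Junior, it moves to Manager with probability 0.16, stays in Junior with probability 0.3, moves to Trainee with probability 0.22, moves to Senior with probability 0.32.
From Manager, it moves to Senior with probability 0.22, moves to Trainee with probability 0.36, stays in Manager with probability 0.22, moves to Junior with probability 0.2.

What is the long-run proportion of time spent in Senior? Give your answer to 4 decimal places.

Let the stationary distribution be π with π = πP and π_1 + π_2 + π_3 + π_4 = 1.
π_1 = 0.32·π_1 + 0.26·π_2 + 0.22·π_3 + 0.36·π_4
π_2 = 0.2·π_1 + 0.2·π_2 + 0.32·π_3 + 0.22·π_4
π_3 = 0.24·π_1 + 0.26·π_2 + 0.3·π_3 + 0.2·π_4
Solving with the normalization constraint gives π = (0.2898, 0.2346, 0.2507, 0.2248).
So the stationary probability of Senior is 0.2346.

0.2346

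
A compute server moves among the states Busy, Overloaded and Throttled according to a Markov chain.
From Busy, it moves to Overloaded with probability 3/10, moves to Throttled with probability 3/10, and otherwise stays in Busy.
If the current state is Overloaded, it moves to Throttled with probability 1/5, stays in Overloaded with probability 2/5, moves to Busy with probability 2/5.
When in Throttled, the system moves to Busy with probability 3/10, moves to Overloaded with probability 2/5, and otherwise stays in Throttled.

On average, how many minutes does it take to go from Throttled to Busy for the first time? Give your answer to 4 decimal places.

2.9412

Let t(s) be the expected number of minutes to first reach Busy from state s, with t(Busy) = 0. Conditioning on the first minute:
t(Overloaded) = 1 + 0.4·t(Overloaded) + 0.2·t(Throttled)
t(Throttled) = 1 + 0.4·t(Overloaded) + 0.3·t(Throttled)
Solving: t(Overloaded) = 2.6471, t(Throttled) = 2.9412.
Expected minutes from Throttled to Busy: 2.9412.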